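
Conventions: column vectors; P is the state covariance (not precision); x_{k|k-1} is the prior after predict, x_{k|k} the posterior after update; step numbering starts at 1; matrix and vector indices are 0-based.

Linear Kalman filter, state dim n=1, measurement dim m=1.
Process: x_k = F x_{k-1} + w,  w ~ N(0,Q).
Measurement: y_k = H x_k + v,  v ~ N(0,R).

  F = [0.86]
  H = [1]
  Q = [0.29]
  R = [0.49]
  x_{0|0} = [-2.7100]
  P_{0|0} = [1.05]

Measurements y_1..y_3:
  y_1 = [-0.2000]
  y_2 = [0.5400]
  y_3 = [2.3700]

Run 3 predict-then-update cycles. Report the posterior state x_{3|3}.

step 1: x^-=[-2.3306]  P^-=[1.0666]  S=[1.5566]  K=[0.6852]  nu=[2.1306]  x^+=[-0.8707]  P^+=[0.3358]
step 2: x^-=[-0.7488]  P^-=[0.5383]  S=[1.0283]  K=[0.5235]  nu=[1.2888]  x^+=[-0.0741]  P^+=[0.2565]
step 3: x^-=[-0.0637]  P^-=[0.4797]  S=[0.9697]  K=[0.4947]  nu=[2.4337]  x^+=[1.1402]  P^+=[0.2424]

x_post = [1.1402]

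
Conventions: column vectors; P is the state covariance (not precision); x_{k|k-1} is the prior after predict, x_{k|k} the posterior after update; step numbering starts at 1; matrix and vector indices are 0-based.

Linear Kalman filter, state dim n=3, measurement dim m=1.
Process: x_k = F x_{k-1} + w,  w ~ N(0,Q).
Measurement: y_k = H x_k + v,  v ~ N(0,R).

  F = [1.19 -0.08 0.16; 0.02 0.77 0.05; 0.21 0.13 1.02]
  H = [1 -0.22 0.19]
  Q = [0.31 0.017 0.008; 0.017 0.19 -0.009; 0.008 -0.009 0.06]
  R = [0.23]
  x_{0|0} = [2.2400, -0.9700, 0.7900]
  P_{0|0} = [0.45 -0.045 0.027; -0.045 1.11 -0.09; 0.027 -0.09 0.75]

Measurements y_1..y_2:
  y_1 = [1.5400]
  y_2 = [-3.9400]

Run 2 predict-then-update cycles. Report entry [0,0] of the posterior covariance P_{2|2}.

P_post[0,0] = 0.1851

step 1: x^-=[2.8696, -0.6626, 1.1501]  P^-=[0.9947 -0.0849 0.2643; -0.0849 0.8419 0.0644; 0.2643 0.0644 0.8641]  S=[1.4290]  K=[0.7443; -0.1804; 0.2899]  nu=[-1.6939]  x^+=[1.6089, -0.3570, 0.6590]  P^+=[0.2031 0.1070 -0.0441; 0.1070 0.7954 0.1392; -0.0441 0.1392 0.7440]
step 2: x^-=[2.0486, -0.2097, 0.9637]  P^-=[0.5810 0.0905 0.1232; 0.0905 0.6775 0.2359; 0.1232 0.2359 0.8804]  S=[0.8629]  K=[0.6774; -0.0159; 0.2765]  nu=[-6.2178]  x^+=[-2.1635, -0.1110, -0.7558]  P^+=[0.1851 0.0998 -0.0384; 0.0998 0.6772 0.2396; -0.0384 0.2396 0.8144]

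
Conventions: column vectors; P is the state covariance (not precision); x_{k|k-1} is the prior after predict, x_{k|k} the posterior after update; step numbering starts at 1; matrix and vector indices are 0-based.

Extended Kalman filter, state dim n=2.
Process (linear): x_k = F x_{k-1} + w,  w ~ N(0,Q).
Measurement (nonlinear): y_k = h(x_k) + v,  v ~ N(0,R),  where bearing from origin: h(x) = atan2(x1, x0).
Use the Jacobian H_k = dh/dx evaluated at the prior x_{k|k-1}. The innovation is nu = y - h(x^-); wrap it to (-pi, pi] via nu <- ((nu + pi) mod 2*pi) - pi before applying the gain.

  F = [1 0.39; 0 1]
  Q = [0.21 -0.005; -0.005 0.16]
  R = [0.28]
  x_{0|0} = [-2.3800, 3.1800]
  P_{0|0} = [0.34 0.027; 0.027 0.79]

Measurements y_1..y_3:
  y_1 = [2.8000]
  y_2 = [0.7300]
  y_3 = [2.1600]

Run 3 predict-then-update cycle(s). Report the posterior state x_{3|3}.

x_post = [0.9637, 3.2829]

step 1: x^-=[-1.1398, 3.1800]  P^-=[0.6912 0.3301; 0.3301 0.9500]  H_jac=[-0.2787 -0.0999]  S=[0.3615]  K=[-0.6240; -0.5169]  nu=[0.8850]  x^+=[-1.6921, 2.7225]  P^+=[0.5505 0.2135; 0.2135 0.8534]
step 2: x^-=[-0.6303, 2.7225]  P^-=[1.0568 0.5413; 0.5413 1.0134]  H_jac=[-0.3486 -0.0807]  S=[0.4455]  K=[-0.9250; -0.6072]  nu=[-1.0683]  x^+=[0.3579, 3.3712]  P^+=[0.6756 0.2911; 0.2911 0.8492]
step 3: x^-=[1.6727, 3.3712]  P^-=[1.2418 0.6173; 0.6173 1.0092]  H_jac=[-0.2380 0.1181]  S=[0.3297]  K=[-0.6753; -0.0841]  nu=[1.0498]  x^+=[0.9637, 3.2829]  P^+=[1.0914 0.5985; 0.5985 1.0068]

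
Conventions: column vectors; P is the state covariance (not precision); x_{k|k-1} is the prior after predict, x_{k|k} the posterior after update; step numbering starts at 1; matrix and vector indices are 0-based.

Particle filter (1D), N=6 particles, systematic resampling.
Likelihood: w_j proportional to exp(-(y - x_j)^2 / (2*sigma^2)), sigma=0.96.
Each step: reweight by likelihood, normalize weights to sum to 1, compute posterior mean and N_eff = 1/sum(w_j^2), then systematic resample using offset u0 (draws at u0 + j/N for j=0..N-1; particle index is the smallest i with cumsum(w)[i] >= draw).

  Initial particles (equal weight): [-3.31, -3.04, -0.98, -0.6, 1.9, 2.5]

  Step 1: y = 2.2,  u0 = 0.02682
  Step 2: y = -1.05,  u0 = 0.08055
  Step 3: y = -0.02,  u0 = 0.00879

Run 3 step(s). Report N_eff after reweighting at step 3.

N_eff = 5.4222

step 1: w=[0.0000, 0.0000, 0.0022, 0.0074, 0.4952, 0.4952]  mean=2.1725  Neff=2.0385  idx=[4, 4, 4, 5, 5, 5]
step 2: w=[0.2975, 0.2975, 0.2975, 0.0359, 0.0359, 0.0359]  mean=1.9645  Neff=3.7128  idx=[0, 0, 1, 1, 2, 3]
step 3: w=[0.1910, 0.1910, 0.1910, 0.1910, 0.1910, 0.0450]  mean=1.9270  Neff=5.4222  idx=[0, 0, 1, 2, 3, 4]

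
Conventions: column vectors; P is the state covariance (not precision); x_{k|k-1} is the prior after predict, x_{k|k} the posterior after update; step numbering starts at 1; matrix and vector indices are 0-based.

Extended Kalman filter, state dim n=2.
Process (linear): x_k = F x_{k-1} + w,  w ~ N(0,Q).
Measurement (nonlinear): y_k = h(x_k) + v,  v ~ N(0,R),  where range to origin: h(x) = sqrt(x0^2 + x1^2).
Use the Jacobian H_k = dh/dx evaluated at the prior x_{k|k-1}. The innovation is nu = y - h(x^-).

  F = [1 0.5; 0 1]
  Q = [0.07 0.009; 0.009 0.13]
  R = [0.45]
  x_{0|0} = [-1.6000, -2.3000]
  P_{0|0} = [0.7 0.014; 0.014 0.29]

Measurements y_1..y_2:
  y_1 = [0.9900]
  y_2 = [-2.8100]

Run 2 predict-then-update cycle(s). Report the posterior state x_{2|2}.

x_post = [0.3461, 0.2510]

step 1: x^-=[-2.7500, -2.3000]  P^-=[0.8565 0.1680; 0.1680 0.4200]  H_jac=[-0.7671 -0.6416]  S=[1.2922]  K=[-0.5918; -0.3083]  nu=[-2.5950]  x^+=[-1.2141, -1.5001]  P^+=[0.4039 -0.0677; -0.0677 0.2972]
step 2: x^-=[-1.9642, -1.5001]  P^-=[0.4804 0.0899; 0.0899 0.4272]  H_jac=[-0.7947 -0.6070]  S=[0.9975]  K=[-0.4374; -0.3315]  nu=[-5.2815]  x^+=[0.3461, 0.2510]  P^+=[0.2895 -0.0548; -0.0548 0.3176]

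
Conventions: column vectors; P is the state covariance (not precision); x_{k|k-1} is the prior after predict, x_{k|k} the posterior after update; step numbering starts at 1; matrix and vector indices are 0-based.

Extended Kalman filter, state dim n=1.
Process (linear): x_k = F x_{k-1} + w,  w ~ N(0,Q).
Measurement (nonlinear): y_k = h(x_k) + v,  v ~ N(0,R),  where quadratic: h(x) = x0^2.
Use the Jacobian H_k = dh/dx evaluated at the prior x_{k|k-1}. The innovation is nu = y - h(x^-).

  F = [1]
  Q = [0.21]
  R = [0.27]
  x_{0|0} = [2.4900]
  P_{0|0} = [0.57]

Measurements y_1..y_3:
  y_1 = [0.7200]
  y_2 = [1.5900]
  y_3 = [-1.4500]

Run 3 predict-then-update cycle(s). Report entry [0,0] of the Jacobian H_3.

step 1: x^-=[2.4900]  P^-=[0.7800]  H_jac=[4.9800]  S=[19.6143]  K=[0.1980]  nu=[-5.4801]  x^+=[1.4047]  P^+=[0.0107]
step 2: x^-=[1.4047]  P^-=[0.2207]  H_jac=[2.8095]  S=[2.0123]  K=[0.3082]  nu=[-0.3833]  x^+=[1.2866]  P^+=[0.0296]
step 3: x^-=[1.2866]  P^-=[0.2396]  H_jac=[2.5732]  S=[1.8566]  K=[0.3321]  nu=[-3.1054]  x^+=[0.2553]  P^+=[0.0348]

H_jac[0,0] = 2.5732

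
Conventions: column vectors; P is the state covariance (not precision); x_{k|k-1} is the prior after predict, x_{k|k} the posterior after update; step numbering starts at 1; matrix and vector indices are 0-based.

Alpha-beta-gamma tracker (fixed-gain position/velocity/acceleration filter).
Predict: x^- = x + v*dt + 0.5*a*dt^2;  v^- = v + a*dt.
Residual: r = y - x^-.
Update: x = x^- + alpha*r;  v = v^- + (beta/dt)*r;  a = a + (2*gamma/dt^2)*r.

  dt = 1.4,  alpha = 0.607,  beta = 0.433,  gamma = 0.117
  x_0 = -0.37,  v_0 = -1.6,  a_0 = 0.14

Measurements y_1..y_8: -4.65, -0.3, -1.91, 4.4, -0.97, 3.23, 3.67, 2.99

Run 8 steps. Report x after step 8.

x_post = 3.7423

step 1: x_pred=-2.4728  r=-2.1772  x^+=-3.7944  v^+=-2.0774  a^+=-0.1199
step 2: x_pred=-6.8202  r=6.5202  x^+=-2.8624  v^+=-0.2287  a^+=0.6585
step 3: x_pred=-2.5373  r=0.6273  x^+=-2.1565  v^+=0.8872  a^+=0.7334
step 4: x_pred=-0.1957  r=4.5957  x^+=2.5939  v^+=3.3354  a^+=1.2821
step 5: x_pred=8.5198  r=-9.4898  x^+=2.7595  v^+=2.1952  a^+=0.1491
step 6: x_pred=5.9788  r=-2.7488  x^+=4.3103  v^+=1.5537  a^+=-0.1791
step 7: x_pred=6.3100  r=-2.6400  x^+=4.7075  v^+=0.4865  a^+=-0.4943
step 8: x_pred=4.9042  r=-1.9142  x^+=3.7423  v^+=-0.7975  a^+=-0.7228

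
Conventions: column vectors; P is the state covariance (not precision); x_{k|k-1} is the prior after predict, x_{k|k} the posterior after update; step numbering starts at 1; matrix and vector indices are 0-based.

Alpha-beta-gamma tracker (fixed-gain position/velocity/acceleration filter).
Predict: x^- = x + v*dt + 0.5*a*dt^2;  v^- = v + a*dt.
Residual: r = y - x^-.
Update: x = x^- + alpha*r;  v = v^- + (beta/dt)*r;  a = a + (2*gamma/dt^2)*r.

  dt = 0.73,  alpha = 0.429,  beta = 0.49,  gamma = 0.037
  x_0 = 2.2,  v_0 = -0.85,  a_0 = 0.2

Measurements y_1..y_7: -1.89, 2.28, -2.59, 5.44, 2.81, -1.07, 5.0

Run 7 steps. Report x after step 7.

step 1: x_pred=1.6328  r=-3.5228  x^+=0.1215  v^+=-3.0686  a^+=-0.2892
step 2: x_pred=-2.1956  r=4.4756  x^+=-0.2756  v^+=-0.2755  a^+=0.3323
step 3: x_pred=-0.3882  r=-2.2018  x^+=-1.3328  v^+=-1.5109  a^+=0.0266
step 4: x_pred=-2.4286  r=7.8686  x^+=0.9470  v^+=3.7902  a^+=1.1192
step 5: x_pred=4.0121  r=-1.2021  x^+=3.4964  v^+=3.8004  a^+=0.9523
step 6: x_pred=6.5244  r=-7.5944  x^+=3.2664  v^+=-0.6021  a^+=-0.1023
step 7: x_pred=2.7996  r=2.2004  x^+=3.7436  v^+=0.8002  a^+=0.2033

x_post = 3.7436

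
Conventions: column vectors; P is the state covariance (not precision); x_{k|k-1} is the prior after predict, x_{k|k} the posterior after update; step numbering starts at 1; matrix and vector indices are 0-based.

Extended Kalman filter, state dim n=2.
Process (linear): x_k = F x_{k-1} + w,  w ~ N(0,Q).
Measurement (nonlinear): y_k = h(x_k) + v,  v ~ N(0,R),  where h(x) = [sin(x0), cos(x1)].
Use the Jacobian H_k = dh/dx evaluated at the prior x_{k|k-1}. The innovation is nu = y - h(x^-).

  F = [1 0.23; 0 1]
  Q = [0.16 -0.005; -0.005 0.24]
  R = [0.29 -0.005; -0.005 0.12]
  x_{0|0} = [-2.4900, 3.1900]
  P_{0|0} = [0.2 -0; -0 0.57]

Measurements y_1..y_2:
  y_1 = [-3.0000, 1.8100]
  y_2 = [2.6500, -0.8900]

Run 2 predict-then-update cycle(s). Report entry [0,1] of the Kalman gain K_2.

step 1: x^-=[-1.7563, 3.1900]  P^-=[0.3902 0.1261; 0.1261 0.8100]  H_jac=[-0.1844 0.0000; 0.0000 0.0484]  S=[0.3033 -0.0061; -0.0061 0.1219]  K=[-0.2365 0.0382; -0.0703 0.3180]  nu=[-2.0172, 2.8088]  x^+=[-1.1720, 4.2250]  P^+=[0.3729 0.1191; 0.1191 0.7959]
step 2: x^-=[-0.2003, 4.2250]  P^-=[0.6298 0.2972; 0.2972 1.0359]  H_jac=[0.9800 0.0000; 0.0000 0.8835]  S=[0.8949 0.2523; 0.2523 0.9287]  K=[0.6606 0.1032; 0.0515 0.9716]  nu=[2.8489, -0.4217]  x^+=[1.6382, 3.9620]  P^+=[0.1950 0.0103; 0.0103 0.1317]

K[0,1] = 0.1032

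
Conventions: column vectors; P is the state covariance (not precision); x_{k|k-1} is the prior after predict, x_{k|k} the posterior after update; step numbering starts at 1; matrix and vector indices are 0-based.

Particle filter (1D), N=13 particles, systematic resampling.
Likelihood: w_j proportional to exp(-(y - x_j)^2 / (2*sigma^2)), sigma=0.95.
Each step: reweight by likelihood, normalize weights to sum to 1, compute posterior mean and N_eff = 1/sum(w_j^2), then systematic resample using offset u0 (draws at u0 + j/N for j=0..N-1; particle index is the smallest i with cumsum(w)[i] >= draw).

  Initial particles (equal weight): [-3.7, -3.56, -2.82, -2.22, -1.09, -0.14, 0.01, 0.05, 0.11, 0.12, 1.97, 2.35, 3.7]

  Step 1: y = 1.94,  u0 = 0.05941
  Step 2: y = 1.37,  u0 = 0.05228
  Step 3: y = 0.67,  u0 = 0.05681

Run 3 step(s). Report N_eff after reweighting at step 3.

N_eff = 10.3829

step 1: w=[0.0000, 0.0000, 0.0000, 0.0000, 0.0022, 0.0329, 0.0459, 0.0499, 0.0565, 0.0576, 0.3610, 0.3291, 0.0649]  mean=1.7336  Neff=3.9216  idx=[6, 8, 9, 10, 10, 10, 10, 10, 11, 11, 11, 11, 12]
step 2: w=[0.0467, 0.0540, 0.0547, 0.1065, 0.1065, 0.1065, 0.1065, 0.1065, 0.0764, 0.0764, 0.0764, 0.0764, 0.0064]  mean=1.8041  Neff=11.3362  idx=[1, 2, 3, 4, 4, 5, 6, 7, 7, 8, 9, 10, 11]
step 3: w=[0.1595, 0.1605, 0.0744, 0.0744, 0.0744, 0.0744, 0.0744, 0.0744, 0.0744, 0.0397, 0.0397, 0.0397, 0.0397]  mean=1.4367  Neff=10.3829  idx=[0, 0, 1, 1, 2, 3, 4, 5, 6, 7, 8, 10, 12]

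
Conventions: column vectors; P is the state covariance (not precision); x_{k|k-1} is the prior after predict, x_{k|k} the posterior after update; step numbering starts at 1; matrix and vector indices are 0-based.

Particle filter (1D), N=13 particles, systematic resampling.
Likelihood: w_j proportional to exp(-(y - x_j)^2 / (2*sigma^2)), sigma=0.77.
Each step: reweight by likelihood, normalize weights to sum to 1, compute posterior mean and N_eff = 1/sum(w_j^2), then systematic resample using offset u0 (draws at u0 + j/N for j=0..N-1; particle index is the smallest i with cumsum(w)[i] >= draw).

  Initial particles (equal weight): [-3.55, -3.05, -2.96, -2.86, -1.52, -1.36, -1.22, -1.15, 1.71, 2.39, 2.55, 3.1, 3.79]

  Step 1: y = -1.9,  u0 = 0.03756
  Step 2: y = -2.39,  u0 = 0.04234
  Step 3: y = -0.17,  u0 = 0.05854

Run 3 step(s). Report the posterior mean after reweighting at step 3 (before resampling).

post_mean = -1.3455

step 1: w=[0.0237, 0.0773, 0.0914, 0.1084, 0.2087, 0.1843, 0.1596, 0.1467, 0.0000, 0.0000, 0.0000, 0.0000, 0.0000]  mean=-1.8315  Neff=6.6169  idx=[1, 2, 2, 3, 4, 4, 4, 5, 5, 6, 6, 7, 7]
step 2: w=[0.1046, 0.1148, 0.1148, 0.1253, 0.0798, 0.0798, 0.0798, 0.0617, 0.0617, 0.0476, 0.0476, 0.0413, 0.0413]  mean=-2.0997  Neff=11.4094  idx=[0, 1, 1, 2, 3, 3, 4, 5, 6, 7, 8, 10, 12]
step 3: w=[0.0004, 0.0007, 0.0007, 0.0007, 0.0011, 0.0011, 0.1024, 0.1024, 0.1024, 0.1442, 0.1442, 0.1879, 0.2118]  mean=-1.3455  Neff=6.5250  idx=[6, 7, 8, 8, 9, 9, 10, 10, 11, 11, 12, 12, 12]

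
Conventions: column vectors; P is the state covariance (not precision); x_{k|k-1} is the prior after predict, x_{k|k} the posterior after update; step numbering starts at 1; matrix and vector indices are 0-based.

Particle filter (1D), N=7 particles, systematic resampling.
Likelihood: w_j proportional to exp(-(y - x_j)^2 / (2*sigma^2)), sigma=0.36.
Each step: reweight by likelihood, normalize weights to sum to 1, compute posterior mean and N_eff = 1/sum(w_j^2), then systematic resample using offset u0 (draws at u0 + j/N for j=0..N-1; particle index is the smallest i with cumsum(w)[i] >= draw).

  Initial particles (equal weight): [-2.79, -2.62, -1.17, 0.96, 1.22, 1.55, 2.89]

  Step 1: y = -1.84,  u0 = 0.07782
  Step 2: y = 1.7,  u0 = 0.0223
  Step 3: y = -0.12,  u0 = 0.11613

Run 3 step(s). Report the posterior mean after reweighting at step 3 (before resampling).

step 1: w=[0.1014, 0.3153, 0.5834, 0.0000, 0.0000, 0.0000, 0.0000]  mean=-1.7914  Neff=2.2223  idx=[0, 1, 1, 2, 2, 2, 2]
step 2: w=[0.0000, 0.0000, 0.0000, 0.2500, 0.2500, 0.2500, 0.2500]  mean=-1.1700  Neff=4.0000  idx=[3, 3, 4, 4, 5, 5, 6]
step 3: w=[0.1429, 0.1429, 0.1429, 0.1429, 0.1429, 0.1429, 0.1429]  mean=-1.1700  Neff=7.0000  idx=[0, 1, 2, 3, 4, 5, 6]

post_mean = -1.1700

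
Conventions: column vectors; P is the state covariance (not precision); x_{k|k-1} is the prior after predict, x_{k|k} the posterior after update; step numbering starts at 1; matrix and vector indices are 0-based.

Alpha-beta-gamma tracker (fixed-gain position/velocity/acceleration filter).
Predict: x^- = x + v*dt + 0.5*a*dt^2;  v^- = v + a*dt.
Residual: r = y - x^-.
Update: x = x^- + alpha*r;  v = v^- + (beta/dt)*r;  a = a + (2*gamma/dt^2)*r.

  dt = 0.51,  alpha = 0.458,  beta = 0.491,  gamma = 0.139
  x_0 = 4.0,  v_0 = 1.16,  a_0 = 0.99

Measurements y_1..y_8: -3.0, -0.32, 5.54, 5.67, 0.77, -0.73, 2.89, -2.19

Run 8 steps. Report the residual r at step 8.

step 1: x_pred=4.7203  r=-7.7203  x^+=1.1844  v^+=-5.7678  a^+=-7.2617
step 2: x_pred=-2.7015  r=2.3815  x^+=-1.6108  v^+=-7.1785  a^+=-4.7162
step 3: x_pred=-5.8852  r=11.4252  x^+=-0.6524  v^+=1.4158  a^+=7.4952
step 4: x_pred=1.0444  r=4.6256  x^+=3.1629  v^+=9.6916  a^+=12.4392
step 5: x_pred=9.7234  r=-8.9534  x^+=5.6227  v^+=7.4158  a^+=2.8697
step 6: x_pred=9.7780  r=-10.5080  x^+=4.9653  v^+=-1.2372  a^+=-8.3615
step 7: x_pred=3.2470  r=-0.3570  x^+=3.0835  v^+=-5.8452  a^+=-8.7430
step 8: x_pred=-1.0346  r=-1.1554  x^+=-1.5638  v^+=-11.4165  a^+=-9.9779

resid = -1.1554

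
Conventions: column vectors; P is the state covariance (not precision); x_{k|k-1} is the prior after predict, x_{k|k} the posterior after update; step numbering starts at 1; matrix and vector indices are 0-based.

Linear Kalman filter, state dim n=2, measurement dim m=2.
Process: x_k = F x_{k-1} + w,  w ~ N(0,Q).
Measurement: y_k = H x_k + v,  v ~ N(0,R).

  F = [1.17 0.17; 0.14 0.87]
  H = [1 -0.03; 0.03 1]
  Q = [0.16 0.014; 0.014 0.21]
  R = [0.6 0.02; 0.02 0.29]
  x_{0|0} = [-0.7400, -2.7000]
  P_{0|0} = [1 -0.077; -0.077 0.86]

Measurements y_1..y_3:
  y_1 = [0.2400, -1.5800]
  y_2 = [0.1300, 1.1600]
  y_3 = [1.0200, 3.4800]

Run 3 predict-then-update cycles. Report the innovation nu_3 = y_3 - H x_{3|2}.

step 1: x^-=[-1.3248, -2.4526]  P^-=[1.5231 0.2248; 0.2248 0.8618]  S=[2.1104 0.2644; 0.2644 1.1666]  K=[0.7096 0.0710; 0.0010 0.7442]  nu=[1.4912, 0.9123]  x^+=[-0.2018, -1.7721]  P^+=[0.4279 0.0219; 0.0219 0.2152]
step 2: x^-=[-0.5374, -1.5700]  P^-=[0.7606 0.1388; 0.1388 0.3866]  S=[1.3527 0.1699; 0.1699 0.6856]  K=[0.5467 0.1002; 0.0232 0.5642]  nu=[0.6203, 2.7461]  x^+=[0.0770, -0.0062]  P^+=[0.3309 0.0301; 0.0301 0.1632]
step 3: x^-=[0.0890, 0.0054]  P^-=[0.6297 0.1237; 0.1237 0.3473]  S=[1.2225 0.1520; 0.1520 0.6453]  K=[0.4992 0.1033; 0.0257 0.5379]  nu=[0.9311, 3.4720]  x^+=[0.9125, 1.8970]  P^+=[0.3025 0.0309; 0.0309 0.1556]

innov = [0.9311, 3.4720]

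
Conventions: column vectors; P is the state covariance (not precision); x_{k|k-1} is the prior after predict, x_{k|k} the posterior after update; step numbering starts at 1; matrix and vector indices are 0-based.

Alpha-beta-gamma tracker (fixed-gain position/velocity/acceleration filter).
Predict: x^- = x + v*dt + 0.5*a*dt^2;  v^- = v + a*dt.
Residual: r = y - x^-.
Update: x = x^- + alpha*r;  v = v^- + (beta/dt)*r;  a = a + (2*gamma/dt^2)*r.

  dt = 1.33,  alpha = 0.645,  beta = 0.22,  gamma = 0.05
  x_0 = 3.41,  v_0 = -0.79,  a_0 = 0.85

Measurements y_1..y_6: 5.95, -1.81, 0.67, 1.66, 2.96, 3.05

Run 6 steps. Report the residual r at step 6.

resid = -2.6658

step 1: x_pred=3.1111  r=2.8389  x^+=4.9422  v^+=0.8101  a^+=1.0105
step 2: x_pred=6.9133  r=-8.7233  x^+=1.2868  v^+=0.7111  a^+=0.5173
step 3: x_pred=2.6901  r=-2.0201  x^+=1.3871  v^+=1.0650  a^+=0.4031
step 4: x_pred=3.1601  r=-1.5001  x^+=2.1926  v^+=1.3530  a^+=0.3183
step 5: x_pred=4.2736  r=-1.3136  x^+=3.4263  v^+=1.5591  a^+=0.2441
step 6: x_pred=5.7158  r=-2.6658  x^+=3.9964  v^+=1.4428  a^+=0.0934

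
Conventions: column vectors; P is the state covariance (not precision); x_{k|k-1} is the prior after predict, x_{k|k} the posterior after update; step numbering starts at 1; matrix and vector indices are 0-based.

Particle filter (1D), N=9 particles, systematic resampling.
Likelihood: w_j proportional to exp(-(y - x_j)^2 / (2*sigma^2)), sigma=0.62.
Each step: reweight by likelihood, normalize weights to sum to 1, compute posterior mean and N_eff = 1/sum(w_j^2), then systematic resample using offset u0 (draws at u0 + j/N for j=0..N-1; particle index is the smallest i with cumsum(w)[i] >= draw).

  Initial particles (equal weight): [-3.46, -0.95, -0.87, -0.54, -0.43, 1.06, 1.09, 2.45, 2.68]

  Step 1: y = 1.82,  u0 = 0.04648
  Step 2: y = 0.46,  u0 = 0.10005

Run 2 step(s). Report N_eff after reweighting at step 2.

step 1: w=[0.0000, 0.0000, 0.0000, 0.0004, 0.0007, 0.2416, 0.2560, 0.3056, 0.1957]  mean=1.8077  Neff=3.9127  idx=[5, 5, 6, 6, 6, 7, 7, 8, 8]
step 2: w=[0.2048, 0.2048, 0.1952, 0.1952, 0.1952, 0.0019, 0.0019, 0.0005, 0.0005]  mean=1.0846  Neff=5.0460  idx=[0, 1, 1, 2, 2, 3, 3, 4, 4]

N_eff = 5.0460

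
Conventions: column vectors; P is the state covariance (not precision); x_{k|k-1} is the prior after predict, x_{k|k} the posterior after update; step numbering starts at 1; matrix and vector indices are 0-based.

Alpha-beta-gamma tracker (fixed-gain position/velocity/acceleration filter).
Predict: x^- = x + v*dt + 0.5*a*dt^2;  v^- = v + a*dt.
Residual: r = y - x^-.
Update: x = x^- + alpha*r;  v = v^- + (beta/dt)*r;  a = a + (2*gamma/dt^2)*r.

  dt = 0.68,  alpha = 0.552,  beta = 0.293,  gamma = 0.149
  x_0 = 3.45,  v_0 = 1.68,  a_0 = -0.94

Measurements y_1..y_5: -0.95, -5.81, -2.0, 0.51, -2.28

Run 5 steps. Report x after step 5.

x_post = -4.5779

step 1: x_pred=4.3751  r=-5.3251  x^+=1.4356  v^+=-1.2537  a^+=-4.3718
step 2: x_pred=-0.4276  r=-5.3824  x^+=-3.3987  v^+=-6.5457  a^+=-7.8406
step 3: x_pred=-9.6625  r=7.6625  x^+=-5.4328  v^+=-8.5756  a^+=-2.9024
step 4: x_pred=-11.9352  r=12.4452  x^+=-5.0655  v^+=-5.1868  a^+=5.1182
step 5: x_pred=-7.4092  r=5.1292  x^+=-4.5779  v^+=0.5036  a^+=8.4237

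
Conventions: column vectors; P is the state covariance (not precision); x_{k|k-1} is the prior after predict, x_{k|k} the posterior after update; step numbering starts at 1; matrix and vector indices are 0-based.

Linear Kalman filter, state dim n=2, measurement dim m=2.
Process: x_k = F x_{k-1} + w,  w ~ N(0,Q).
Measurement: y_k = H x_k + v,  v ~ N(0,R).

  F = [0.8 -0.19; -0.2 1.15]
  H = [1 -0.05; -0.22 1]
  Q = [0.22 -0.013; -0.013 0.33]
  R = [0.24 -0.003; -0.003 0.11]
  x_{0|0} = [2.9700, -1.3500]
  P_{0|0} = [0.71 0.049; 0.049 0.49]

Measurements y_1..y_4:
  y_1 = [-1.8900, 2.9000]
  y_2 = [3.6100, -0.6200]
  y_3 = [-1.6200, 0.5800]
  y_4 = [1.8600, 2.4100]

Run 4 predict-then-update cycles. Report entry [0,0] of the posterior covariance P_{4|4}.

P_post[0,0] = 0.1315

step 1: x^-=[2.6325, -2.1465]  P^-=[0.6772 -0.1867; -0.1867 0.9839]  S=[0.9383 -0.3900; -0.3900 1.2088]  K=[0.7116 -0.0481; 0.1166 0.8855]  nu=[-4.6298, 5.6257]  x^+=[-0.9331, 2.2953]  P^+=[0.1725 0.0305; 0.0305 0.1038]
step 2: x^-=[-1.1826, 2.8263]  P^-=[0.3248 -0.0340; -0.0340 0.4601]  S=[0.5694 -0.1319; -0.1319 0.6008]  K=[0.5614 -0.0524; 0.0844 0.7968]  nu=[4.9339, -3.7064]  x^+=[1.7813, 0.2893]  P^+=[0.1360 0.0225; 0.0225 0.0923]
step 3: x^-=[1.3700, -0.0236]  P^-=[0.3035 -0.0334; -0.0334 0.4472]  S=[0.5480 -0.1259; -0.1259 0.5866]  K=[0.5446 -0.0539; 0.0802 0.7921]  nu=[-2.9912, 0.9050]  x^+=[-0.3077, 0.4533]  P^+=[0.1319 0.0215; 0.0215 0.0916]
step 4: x^-=[-0.3323, 0.5828]  P^-=[0.3012 -0.0336; -0.0336 0.4466]  S=[0.5457 -0.1255; -0.1255 0.5859]  K=[0.5426 -0.0541; 0.0797 0.7919]  nu=[2.2214, 1.7541]  x^+=[0.7781, 2.1489]  P^+=[0.1315 0.0213; 0.0213 0.0916]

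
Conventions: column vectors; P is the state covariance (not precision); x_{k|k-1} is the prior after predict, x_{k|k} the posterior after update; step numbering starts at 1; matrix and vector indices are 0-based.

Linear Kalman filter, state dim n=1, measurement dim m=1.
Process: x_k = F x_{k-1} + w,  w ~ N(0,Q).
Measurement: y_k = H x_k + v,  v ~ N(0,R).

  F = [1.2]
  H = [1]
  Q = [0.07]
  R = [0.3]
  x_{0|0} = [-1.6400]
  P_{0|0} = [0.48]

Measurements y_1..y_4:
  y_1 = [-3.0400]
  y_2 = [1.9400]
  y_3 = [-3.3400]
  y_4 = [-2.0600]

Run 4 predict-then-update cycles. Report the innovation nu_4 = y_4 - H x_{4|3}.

step 1: x^-=[-1.9680]  P^-=[0.7612]  S=[1.0612]  K=[0.7173]  nu=[-1.0720]  x^+=[-2.7369]  P^+=[0.2152]
step 2: x^-=[-3.2843]  P^-=[0.3799]  S=[0.6799]  K=[0.5587]  nu=[5.2243]  x^+=[-0.3653]  P^+=[0.1676]
step 3: x^-=[-0.4383]  P^-=[0.3114]  S=[0.6114]  K=[0.5093]  nu=[-2.9017]  x^+=[-1.9162]  P^+=[0.1528]
step 4: x^-=[-2.2994]  P^-=[0.2900]  S=[0.5900]  K=[0.4915]  nu=[0.2394]  x^+=[-2.1817]  P^+=[0.1475]

innov = [0.2394]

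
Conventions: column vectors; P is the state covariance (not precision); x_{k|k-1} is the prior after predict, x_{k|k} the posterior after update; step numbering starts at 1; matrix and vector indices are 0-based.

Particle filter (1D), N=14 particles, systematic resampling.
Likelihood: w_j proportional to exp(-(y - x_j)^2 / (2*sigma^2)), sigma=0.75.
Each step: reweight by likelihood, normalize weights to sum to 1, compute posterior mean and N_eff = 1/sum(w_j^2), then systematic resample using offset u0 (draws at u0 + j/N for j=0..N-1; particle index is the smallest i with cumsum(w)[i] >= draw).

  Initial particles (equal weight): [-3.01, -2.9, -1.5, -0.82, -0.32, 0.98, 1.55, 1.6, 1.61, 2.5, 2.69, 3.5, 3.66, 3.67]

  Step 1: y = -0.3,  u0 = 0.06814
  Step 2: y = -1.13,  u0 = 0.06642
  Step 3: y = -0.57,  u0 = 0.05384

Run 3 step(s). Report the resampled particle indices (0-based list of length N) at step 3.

resampled_idx = [1, 2, 3, 4, 5, 6, 7, 7, 8, 9, 10, 11, 12, 13]

step 1: w=[0.0006, 0.0010, 0.1144, 0.3237, 0.4115, 0.0959, 0.0196, 0.0166, 0.0161, 0.0004, 0.0001, 0.0000, 0.0000, 0.0000]  mean=-0.3952  Neff=3.3638  idx=[2, 3, 3, 3, 3, 3, 4, 4, 4, 4, 4, 5, 5, 8]
step 2: w=[0.1066, 0.1105, 0.1105, 0.1105, 0.1105, 0.1105, 0.0672, 0.0672, 0.0672, 0.0672, 0.0672, 0.0023, 0.0023, 0.0002]  mean=-0.7159  Neff=10.5219  idx=[0, 1, 1, 2, 3, 3, 4, 5, 5, 6, 7, 8, 9, 10]
step 3: w=[0.0363, 0.0741, 0.0741, 0.0741, 0.0741, 0.0741, 0.0741, 0.0741, 0.0741, 0.0741, 0.0741, 0.0741, 0.0741, 0.0741]  mean=-0.6594  Neff=13.7447  idx=[1, 2, 3, 4, 5, 6, 7, 7, 8, 9, 10, 11, 12, 13]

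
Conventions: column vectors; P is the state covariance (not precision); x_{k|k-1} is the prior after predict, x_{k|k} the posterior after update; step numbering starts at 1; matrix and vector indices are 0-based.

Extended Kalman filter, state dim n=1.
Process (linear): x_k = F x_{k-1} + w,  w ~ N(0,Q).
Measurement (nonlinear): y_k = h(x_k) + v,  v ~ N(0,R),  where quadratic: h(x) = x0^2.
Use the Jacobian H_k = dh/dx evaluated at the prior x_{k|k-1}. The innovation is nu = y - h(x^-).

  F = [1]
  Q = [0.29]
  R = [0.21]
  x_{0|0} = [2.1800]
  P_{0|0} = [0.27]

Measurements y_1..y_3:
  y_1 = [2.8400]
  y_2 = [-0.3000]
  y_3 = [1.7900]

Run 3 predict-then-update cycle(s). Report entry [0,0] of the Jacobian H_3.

H_jac[0,0] = 1.6820

step 1: x^-=[2.1800]  P^-=[0.5600]  H_jac=[4.3600]  S=[10.8554]  K=[0.2249]  nu=[-1.9124]  x^+=[1.7499]  P^+=[0.0108]
step 2: x^-=[1.7499]  P^-=[0.3008]  H_jac=[3.4997]  S=[3.8946]  K=[0.2703]  nu=[-3.3620]  x^+=[0.8410]  P^+=[0.0162]
step 3: x^-=[0.8410]  P^-=[0.3062]  H_jac=[1.6820]  S=[1.0764]  K=[0.4785]  nu=[1.0827]  x^+=[1.3591]  P^+=[0.0597]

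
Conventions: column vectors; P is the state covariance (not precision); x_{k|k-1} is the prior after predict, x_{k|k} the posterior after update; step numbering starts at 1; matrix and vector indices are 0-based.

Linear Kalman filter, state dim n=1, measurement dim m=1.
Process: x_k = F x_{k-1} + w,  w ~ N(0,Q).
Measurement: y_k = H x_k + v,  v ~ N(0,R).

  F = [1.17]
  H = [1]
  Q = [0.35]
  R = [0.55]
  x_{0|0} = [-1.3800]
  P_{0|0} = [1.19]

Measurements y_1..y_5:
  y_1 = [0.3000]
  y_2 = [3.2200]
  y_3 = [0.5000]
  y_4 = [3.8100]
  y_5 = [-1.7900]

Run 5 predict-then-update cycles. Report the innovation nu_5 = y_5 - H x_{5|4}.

step 1: x^-=[-1.6146]  P^-=[1.9790]  S=[2.5290]  K=[0.7825]  nu=[1.9146]  x^+=[-0.1164]  P^+=[0.4304]
step 2: x^-=[-0.1362]  P^-=[0.9392]  S=[1.4892]  K=[0.6307]  nu=[3.3562]  x^+=[1.9804]  P^+=[0.3469]
step 3: x^-=[2.3171]  P^-=[0.8248]  S=[1.3748]  K=[0.5999]  nu=[-1.8171]  x^+=[1.2269]  P^+=[0.3300]
step 4: x^-=[1.4355]  P^-=[0.8017]  S=[1.3517]  K=[0.5931]  nu=[2.3745]  x^+=[2.8438]  P^+=[0.3262]
step 5: x^-=[3.3273]  P^-=[0.7965]  S=[1.3465]  K=[0.5915]  nu=[-5.1173]  x^+=[0.3002]  P^+=[0.3254]

innov = [-5.1173]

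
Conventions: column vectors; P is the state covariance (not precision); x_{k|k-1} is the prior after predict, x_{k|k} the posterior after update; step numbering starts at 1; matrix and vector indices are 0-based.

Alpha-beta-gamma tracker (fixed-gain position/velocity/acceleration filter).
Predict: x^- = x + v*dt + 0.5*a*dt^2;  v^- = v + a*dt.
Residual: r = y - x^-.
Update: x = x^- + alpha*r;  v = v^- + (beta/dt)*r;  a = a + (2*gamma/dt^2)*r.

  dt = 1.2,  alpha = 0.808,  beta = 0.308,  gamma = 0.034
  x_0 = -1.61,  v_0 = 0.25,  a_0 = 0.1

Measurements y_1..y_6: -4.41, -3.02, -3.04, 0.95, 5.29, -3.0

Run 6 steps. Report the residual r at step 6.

resid = -10.6007

step 1: x_pred=-1.2380  r=-3.1720  x^+=-3.8010  v^+=-0.4441  a^+=-0.0498
step 2: x_pred=-4.3698  r=1.3498  x^+=-3.2792  v^+=-0.1574  a^+=0.0140
step 3: x_pred=-3.4581  r=0.4181  x^+=-3.1203  v^+=-0.0334  a^+=0.0337
step 4: x_pred=-3.1361  r=4.0861  x^+=0.1655  v^+=1.0558  a^+=0.2266
step 5: x_pred=1.5956  r=3.6944  x^+=4.5807  v^+=2.2760  a^+=0.4011
step 6: x_pred=7.6007  r=-10.6007  x^+=-0.9647  v^+=0.0365  a^+=-0.0995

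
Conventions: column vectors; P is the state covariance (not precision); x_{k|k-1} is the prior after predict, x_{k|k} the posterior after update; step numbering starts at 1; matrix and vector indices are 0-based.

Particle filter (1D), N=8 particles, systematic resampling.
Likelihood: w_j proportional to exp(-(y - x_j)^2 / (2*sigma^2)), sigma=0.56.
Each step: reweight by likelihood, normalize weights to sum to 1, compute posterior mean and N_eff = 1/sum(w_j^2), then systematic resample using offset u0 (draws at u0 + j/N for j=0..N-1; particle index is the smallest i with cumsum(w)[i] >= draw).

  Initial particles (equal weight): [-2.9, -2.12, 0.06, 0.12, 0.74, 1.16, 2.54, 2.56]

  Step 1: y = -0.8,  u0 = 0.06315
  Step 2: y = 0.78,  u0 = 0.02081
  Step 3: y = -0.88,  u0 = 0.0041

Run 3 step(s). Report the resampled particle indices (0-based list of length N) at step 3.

step 1: w=[0.0013, 0.0949, 0.4696, 0.3960, 0.0348, 0.0033, 0.0000, 0.0000]  mean=-0.0998  Neff=2.5802  idx=[1, 2, 2, 2, 2, 3, 3, 3]
step 2: w=[0.0000, 0.1347, 0.1347, 0.1347, 0.1347, 0.1537, 0.1537, 0.1537]  mean=0.0877  Neff=6.9698  idx=[1, 2, 3, 3, 4, 5, 6, 7]
step 3: w=[0.1335, 0.1335, 0.1335, 0.1335, 0.1335, 0.1109, 0.1109, 0.1109]  mean=0.0800  Neff=7.9391  idx=[0, 0, 1, 2, 3, 4, 5, 6]

resampled_idx = [0, 0, 1, 2, 3, 4, 5, 6]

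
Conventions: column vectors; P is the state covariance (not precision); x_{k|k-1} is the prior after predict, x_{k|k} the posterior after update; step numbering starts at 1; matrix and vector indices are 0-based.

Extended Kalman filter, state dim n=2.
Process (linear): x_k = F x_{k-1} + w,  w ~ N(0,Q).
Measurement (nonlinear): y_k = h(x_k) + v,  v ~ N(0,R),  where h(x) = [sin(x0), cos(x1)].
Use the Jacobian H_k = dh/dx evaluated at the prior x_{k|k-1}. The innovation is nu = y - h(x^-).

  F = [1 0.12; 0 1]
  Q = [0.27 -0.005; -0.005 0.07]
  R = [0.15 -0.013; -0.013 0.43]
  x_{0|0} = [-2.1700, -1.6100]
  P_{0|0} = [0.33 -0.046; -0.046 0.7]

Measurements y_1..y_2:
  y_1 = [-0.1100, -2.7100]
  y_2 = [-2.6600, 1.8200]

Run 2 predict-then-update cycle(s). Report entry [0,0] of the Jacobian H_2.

H_jac[0,0] = -0.9848

step 1: x^-=[-2.3632, -1.6100]  P^-=[0.5990 0.0330; 0.0330 0.7700]  H_jac=[-0.7120 0.0000; 0.0000 0.9992]  S=[0.4537 -0.0365; -0.0365 1.1988]  K=[-0.9402 -0.0011; -0.0002 0.6418]  nu=[0.5921, -2.6708]  x^+=[-2.9170, -3.3242]  P^+=[0.1980 0.0118; 0.0118 0.2762]
step 2: x^-=[-3.3159, -3.3242]  P^-=[0.4748 0.0399; 0.0399 0.3462]  H_jac=[-0.9848 0.0000; 0.0000 -0.1816]  S=[0.6106 -0.0059; -0.0059 0.4414]  K=[-0.7662 -0.0266; -0.0657 -0.1433]  nu=[-2.8334, 2.8034]  x^+=[-1.2195, -3.5398]  P^+=[0.1163 0.0081; 0.0081 0.3346]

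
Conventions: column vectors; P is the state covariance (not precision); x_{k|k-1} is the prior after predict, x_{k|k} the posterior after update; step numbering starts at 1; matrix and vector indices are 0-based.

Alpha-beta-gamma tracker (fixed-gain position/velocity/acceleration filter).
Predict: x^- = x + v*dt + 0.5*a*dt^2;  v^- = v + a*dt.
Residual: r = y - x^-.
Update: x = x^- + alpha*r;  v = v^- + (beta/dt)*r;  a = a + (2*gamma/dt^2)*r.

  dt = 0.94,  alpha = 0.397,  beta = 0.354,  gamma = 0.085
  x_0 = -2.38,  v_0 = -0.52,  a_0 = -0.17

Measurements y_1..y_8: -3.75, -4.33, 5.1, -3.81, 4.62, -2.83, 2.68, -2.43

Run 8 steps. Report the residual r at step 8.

step 1: x_pred=-2.9439  r=-0.8061  x^+=-3.2639  v^+=-0.9834  a^+=-0.3251
step 2: x_pred=-4.3319  r=0.0019  x^+=-4.3312  v^+=-1.2882  a^+=-0.3247
step 3: x_pred=-5.6856  r=10.7856  x^+=-1.4037  v^+=2.4683  a^+=1.7504
step 4: x_pred=1.6898  r=-5.4998  x^+=-0.4936  v^+=2.0425  a^+=0.6922
step 5: x_pred=1.7321  r=2.8879  x^+=2.8786  v^+=3.7807  a^+=1.2478
step 6: x_pred=6.9838  r=-9.8138  x^+=3.0877  v^+=1.2578  a^+=-0.6403
step 7: x_pred=3.9872  r=-1.3072  x^+=3.4682  v^+=0.1637  a^+=-0.8918
step 8: x_pred=3.2281  r=-5.6581  x^+=0.9818  v^+=-2.8054  a^+=-1.9804

resid = -5.6581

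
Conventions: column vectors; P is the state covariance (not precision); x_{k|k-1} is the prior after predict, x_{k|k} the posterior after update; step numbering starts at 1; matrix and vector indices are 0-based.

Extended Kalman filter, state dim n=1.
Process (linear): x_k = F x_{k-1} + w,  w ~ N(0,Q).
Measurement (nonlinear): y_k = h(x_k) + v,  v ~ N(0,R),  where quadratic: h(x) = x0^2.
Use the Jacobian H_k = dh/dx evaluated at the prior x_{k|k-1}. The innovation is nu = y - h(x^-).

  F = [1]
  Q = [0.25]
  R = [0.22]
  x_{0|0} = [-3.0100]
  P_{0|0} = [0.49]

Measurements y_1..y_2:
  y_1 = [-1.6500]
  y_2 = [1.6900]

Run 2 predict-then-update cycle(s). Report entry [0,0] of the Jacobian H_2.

H_jac[0,0] = -2.4908

step 1: x^-=[-3.0100]  P^-=[0.7400]  H_jac=[-6.0200]  S=[27.0379]  K=[-0.1648]  nu=[-10.7101]  x^+=[-1.2454]  P^+=[0.0060]
step 2: x^-=[-1.2454]  P^-=[0.2560]  H_jac=[-2.4908]  S=[1.8084]  K=[-0.3526]  nu=[0.1390]  x^+=[-1.2944]  P^+=[0.0311]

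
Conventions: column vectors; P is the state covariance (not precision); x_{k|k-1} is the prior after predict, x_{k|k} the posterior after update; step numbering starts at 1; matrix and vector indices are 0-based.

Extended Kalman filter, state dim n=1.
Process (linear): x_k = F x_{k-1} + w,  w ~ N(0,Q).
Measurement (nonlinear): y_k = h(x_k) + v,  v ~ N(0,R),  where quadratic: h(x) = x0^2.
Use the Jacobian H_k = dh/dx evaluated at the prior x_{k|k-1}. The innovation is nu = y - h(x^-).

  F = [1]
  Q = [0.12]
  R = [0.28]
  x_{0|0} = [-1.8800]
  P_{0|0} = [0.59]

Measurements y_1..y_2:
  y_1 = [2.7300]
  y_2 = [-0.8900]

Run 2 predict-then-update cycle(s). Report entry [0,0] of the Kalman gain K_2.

step 1: x^-=[-1.8800]  P^-=[0.7100]  H_jac=[-3.7600]  S=[10.3177]  K=[-0.2587]  nu=[-0.8044]  x^+=[-1.6719]  P^+=[0.0193]
step 2: x^-=[-1.6719]  P^-=[0.1393]  H_jac=[-3.3437]  S=[1.8371]  K=[-0.2535]  nu=[-3.6851]  x^+=[-0.7377]  P^+=[0.0212]

K[0,0] = -0.2535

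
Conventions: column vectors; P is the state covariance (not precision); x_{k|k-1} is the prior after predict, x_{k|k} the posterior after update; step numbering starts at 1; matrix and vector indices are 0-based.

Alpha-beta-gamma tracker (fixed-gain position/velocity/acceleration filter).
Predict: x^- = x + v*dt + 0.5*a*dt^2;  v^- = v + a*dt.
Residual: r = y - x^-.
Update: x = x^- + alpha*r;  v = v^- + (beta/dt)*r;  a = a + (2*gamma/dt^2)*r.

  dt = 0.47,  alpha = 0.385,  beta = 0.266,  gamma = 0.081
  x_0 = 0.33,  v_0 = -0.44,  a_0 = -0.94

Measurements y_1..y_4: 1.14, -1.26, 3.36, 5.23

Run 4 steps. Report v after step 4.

v_post = 3.8402

step 1: x_pred=0.0194  r=1.1206  x^+=0.4508  v^+=-0.2476  a^+=-0.1182
step 2: x_pred=0.3214  r=-1.5814  x^+=-0.2874  v^+=-1.1981  a^+=-1.2779
step 3: x_pred=-0.9917  r=4.3517  x^+=0.6837  v^+=0.6641  a^+=1.9135
step 4: x_pred=1.2072  r=4.0228  x^+=2.7560  v^+=3.8402  a^+=4.8636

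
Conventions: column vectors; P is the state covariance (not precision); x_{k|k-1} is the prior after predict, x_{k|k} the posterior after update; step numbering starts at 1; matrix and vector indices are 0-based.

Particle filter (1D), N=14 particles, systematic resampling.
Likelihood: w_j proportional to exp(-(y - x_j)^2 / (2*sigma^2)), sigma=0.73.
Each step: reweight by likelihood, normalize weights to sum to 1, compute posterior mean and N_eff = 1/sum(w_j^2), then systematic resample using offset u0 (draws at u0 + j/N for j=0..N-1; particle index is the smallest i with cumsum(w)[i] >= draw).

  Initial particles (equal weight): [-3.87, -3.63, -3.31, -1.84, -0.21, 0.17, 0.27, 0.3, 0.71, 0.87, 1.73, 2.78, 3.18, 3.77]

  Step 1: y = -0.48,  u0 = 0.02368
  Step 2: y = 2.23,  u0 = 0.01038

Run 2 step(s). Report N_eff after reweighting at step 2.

N_eff = 4.6775

step 1: w=[0.0000, 0.0000, 0.0002, 0.0519, 0.2751, 0.1982, 0.1738, 0.1665, 0.0780, 0.0533, 0.0030, 0.0000, 0.0000, 0.0000]  mean=0.0835  Neff=5.4199  idx=[3, 4, 4, 4, 4, 5, 5, 5, 6, 6, 7, 7, 8, 9]
step 2: w=[0.0000, 0.0079, 0.0079, 0.0079, 0.0079, 0.0391, 0.0391, 0.0391, 0.0570, 0.0570, 0.0637, 0.0637, 0.2400, 0.3698]  mean=0.5744  Neff=4.6775  idx=[2, 6, 8, 9, 10, 11, 12, 12, 12, 13, 13, 13, 13, 13]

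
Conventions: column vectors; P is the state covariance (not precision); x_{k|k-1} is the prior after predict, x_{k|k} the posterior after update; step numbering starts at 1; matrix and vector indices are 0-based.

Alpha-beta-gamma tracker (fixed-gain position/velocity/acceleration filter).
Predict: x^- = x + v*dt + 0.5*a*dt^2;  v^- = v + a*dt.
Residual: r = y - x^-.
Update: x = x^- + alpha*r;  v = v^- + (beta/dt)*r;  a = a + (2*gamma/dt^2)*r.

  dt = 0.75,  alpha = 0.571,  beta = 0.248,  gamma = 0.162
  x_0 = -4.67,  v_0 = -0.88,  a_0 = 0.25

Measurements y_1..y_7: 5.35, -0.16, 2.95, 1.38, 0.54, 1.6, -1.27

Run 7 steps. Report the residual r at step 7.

step 1: x_pred=-5.2597  r=10.6097  x^+=0.7984  v^+=2.8158  a^+=6.3612
step 2: x_pred=4.6994  r=-4.8594  x^+=1.9247  v^+=5.9798  a^+=3.5622
step 3: x_pred=7.4114  r=-4.4614  x^+=4.8639  v^+=7.1762  a^+=0.9924
step 4: x_pred=10.5252  r=-9.1452  x^+=5.3033  v^+=4.8965  a^+=-4.2752
step 5: x_pred=7.7733  r=-7.2333  x^+=3.6431  v^+=-0.7017  a^+=-8.4416
step 6: x_pred=0.7426  r=0.8574  x^+=1.2322  v^+=-6.7494  a^+=-7.9477
step 7: x_pred=-6.0652  r=4.7952  x^+=-3.3271  v^+=-11.1246  a^+=-5.1857

resid = 4.7952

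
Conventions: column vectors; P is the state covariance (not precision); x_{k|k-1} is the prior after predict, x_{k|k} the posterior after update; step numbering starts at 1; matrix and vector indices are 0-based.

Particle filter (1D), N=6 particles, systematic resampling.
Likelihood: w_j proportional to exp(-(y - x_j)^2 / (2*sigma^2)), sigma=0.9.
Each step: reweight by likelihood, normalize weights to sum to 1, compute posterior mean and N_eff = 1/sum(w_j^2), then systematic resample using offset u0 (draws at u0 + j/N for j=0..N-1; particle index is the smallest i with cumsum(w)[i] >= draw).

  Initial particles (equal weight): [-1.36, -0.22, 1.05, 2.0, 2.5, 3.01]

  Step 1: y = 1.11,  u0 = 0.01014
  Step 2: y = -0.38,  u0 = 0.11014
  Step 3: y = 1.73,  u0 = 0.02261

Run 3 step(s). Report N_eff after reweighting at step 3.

step 1: w=[0.0097, 0.1409, 0.4191, 0.2576, 0.1274, 0.0452]  mean=1.3657  Neff=3.5686  idx=[1, 2, 2, 2, 3, 4]
step 2: w=[0.5265, 0.1514, 0.1514, 0.1514, 0.0162, 0.0032]  mean=0.4014  Neff=2.8885  idx=[0, 0, 0, 1, 2, 3]
step 3: w=[0.0376, 0.0376, 0.0376, 0.2957, 0.2957, 0.2957]  mean=0.9067  Neff=3.7512  idx=[0, 3, 3, 4, 4, 5]

N_eff = 3.7512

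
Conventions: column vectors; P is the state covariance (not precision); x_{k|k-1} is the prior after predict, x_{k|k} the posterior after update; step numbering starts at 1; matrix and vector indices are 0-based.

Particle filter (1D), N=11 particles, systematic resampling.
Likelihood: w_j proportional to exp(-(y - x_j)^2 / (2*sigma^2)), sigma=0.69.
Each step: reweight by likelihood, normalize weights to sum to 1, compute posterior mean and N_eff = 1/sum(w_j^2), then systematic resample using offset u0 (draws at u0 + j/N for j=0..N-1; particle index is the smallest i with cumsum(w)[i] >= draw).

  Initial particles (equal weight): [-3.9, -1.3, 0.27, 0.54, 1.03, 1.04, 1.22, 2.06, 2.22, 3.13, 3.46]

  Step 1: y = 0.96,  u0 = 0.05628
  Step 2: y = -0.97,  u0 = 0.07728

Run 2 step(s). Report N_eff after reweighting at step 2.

N_eff = 3.8088

step 1: w=[0.0000, 0.0010, 0.1253, 0.1717, 0.2056, 0.2052, 0.1925, 0.0580, 0.0390, 0.0015, 0.0003]  mean=0.9969  Neff=5.8311  idx=[2, 3, 3, 4, 4, 5, 5, 5, 6, 6, 8]
step 2: w=[0.4256, 0.1951, 0.1951, 0.0321, 0.0321, 0.0307, 0.0307, 0.0307, 0.0139, 0.0139, 0.0000]  mean=0.5216  Neff=3.8088  idx=[0, 0, 0, 0, 1, 1, 2, 2, 2, 5, 9]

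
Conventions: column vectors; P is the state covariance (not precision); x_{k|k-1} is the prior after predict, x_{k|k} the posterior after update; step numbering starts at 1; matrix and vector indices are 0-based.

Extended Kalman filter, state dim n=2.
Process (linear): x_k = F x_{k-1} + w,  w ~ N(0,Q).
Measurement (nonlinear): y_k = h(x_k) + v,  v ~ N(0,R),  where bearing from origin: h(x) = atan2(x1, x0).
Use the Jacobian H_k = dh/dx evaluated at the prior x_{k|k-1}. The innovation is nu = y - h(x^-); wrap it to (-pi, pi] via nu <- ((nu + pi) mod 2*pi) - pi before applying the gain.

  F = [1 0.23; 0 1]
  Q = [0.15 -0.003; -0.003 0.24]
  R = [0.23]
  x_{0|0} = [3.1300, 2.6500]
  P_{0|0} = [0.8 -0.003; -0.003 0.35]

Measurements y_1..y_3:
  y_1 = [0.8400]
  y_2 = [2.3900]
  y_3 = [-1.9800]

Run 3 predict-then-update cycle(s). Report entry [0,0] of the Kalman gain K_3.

step 1: x^-=[3.7395, 2.6500]  P^-=[0.9671 0.0745; 0.0745 0.5900]  H_jac=[-0.1262 0.1780]  S=[0.2607]  K=[-0.4171; 0.3668]  nu=[0.2235]  x^+=[3.6463, 2.7320]  P^+=[0.9218 0.1144; 0.1144 0.5549]
step 2: x^-=[4.2746, 2.7320]  P^-=[1.1538 0.2390; 0.2390 0.7949]  H_jac=[-0.1062 0.1661]  S=[0.2565]  K=[-0.3227; 0.4158]  nu=[1.8213]  x^+=[3.6869, 3.4893]  P^+=[1.1270 0.2734; 0.2734 0.7506]
step 3: x^-=[4.4894, 3.4893]  P^-=[1.4425 0.4431; 0.4431 0.9906]  H_jac=[-0.1079 0.1389]  S=[0.2526]  K=[-0.3727; 0.3552]  nu=[-2.6407]  x^+=[5.4737, 2.5513]  P^+=[1.4074 0.4765; 0.4765 0.9587]

K[0,0] = -0.3727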